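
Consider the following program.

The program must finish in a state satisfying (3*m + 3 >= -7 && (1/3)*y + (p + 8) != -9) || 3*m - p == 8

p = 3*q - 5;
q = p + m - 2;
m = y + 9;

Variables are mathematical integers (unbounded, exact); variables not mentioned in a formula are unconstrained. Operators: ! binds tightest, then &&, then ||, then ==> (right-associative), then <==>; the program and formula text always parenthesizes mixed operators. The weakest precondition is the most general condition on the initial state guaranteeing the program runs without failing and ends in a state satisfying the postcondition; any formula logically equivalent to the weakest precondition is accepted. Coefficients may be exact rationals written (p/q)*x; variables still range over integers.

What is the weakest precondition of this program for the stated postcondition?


Working backward. After the program, the postcondition (3*m + 3 >= -7 && (1/3)*y + (p + 8) != -9) || 3*m - p == 8 must hold; in canonical form it is (3*m >= -10 && p + (1/3)*y != -17) || 3*m == p + 8.
Before m := y + 9: (3*y >= -37 && p + (1/3)*y != -17) || 3*y == p - 19
Before q := p + m - 2: (3*y >= -37 && p + (1/3)*y != -17) || 3*y == p - 19
Before p := 3*q - 5: (3*y >= -37 && 3*q + (1/3)*y != -12) || 3*y == 3*q - 24
Answer: WP = (3*y >= -37 && 3*q + (1/3)*y != -12) || 3*y == 3*q - 24


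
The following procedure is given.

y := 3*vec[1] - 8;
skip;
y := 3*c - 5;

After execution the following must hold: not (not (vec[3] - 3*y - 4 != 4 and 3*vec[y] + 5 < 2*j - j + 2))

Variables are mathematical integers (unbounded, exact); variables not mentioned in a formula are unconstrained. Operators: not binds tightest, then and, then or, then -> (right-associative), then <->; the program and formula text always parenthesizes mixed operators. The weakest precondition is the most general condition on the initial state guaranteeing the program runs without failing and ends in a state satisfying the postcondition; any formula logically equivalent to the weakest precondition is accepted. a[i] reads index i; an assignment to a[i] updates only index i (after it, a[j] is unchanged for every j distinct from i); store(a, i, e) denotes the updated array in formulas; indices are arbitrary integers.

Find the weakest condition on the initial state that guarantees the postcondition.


Working backward. After the program, the postcondition not (not (vec[3] - 3*y - 4 != 4 and 3*vec[y] + 5 < 2*j - j + 2)) must hold; in canonical form it is vec[3] != 3*y + 8 and 3*vec[y] < j - 3.
Before y := 3*c - 5: vec[3] != 9*c - 7 and 3*vec[3*c - 5] < j - 3
Before skip: vec[3] != 9*c - 7 and 3*vec[3*c - 5] < j - 3
Before y := 3*vec[1] - 8: vec[3] != 9*c - 7 and 3*vec[3*c - 5] < j - 3
Answer: WP = vec[3] != 9*c - 7 and 3*vec[3*c - 5] < j - 3


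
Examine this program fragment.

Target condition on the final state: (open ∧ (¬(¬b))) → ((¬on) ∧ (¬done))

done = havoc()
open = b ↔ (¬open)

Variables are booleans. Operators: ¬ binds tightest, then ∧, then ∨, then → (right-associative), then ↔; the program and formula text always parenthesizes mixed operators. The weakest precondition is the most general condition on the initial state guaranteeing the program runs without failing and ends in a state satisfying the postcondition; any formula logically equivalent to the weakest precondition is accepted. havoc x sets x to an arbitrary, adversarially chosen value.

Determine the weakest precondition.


Working backward. After the program, the postcondition (open ∧ (¬(¬b))) → ((¬on) ∧ (¬done)) must hold; in canonical form it is (open ∧ b) → ((¬on) ∧ (¬done)).
Before open := b ↔ (¬open): ((b ↔ (¬open)) ∧ b) → ((¬on) ∧ (¬done))
Before havoc done: (¬((b ↔ (¬open)) ∧ b)) ∧ (((b ↔ (¬open)) ∧ b) → (¬on))
Answer: WP = (¬((b ↔ (¬open)) ∧ b)) ∧ (((b ↔ (¬open)) ∧ b) → (¬on))


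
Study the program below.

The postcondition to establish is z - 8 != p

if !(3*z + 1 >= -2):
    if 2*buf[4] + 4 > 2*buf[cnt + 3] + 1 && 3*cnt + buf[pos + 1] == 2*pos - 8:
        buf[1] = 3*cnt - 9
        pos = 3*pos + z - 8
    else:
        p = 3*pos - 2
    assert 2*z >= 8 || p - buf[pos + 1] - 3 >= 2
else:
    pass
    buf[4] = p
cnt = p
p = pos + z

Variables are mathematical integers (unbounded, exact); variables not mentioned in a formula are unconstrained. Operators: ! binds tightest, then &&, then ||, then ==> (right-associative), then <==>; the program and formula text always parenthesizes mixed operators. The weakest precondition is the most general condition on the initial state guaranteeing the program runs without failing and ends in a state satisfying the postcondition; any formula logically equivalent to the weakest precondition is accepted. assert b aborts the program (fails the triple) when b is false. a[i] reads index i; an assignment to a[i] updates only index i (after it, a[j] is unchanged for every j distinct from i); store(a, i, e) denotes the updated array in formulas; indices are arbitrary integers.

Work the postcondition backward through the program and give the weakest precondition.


Working backward. After the program, the postcondition z - 8 != p must hold; in canonical form it is z != p + 8.
Before p := pos + z: pos != -8
Before cnt := p: pos != -8
Then branch requires ((2*buf[4] > 2*buf[cnt + 3] - 3 && buf[pos + 1] + 3*cnt == 2*pos - 8) ==> ((2*z >= 8 || p >= store(buf, 1, 3*cnt - 9)[3*pos + z - 7] + 5) && 3*pos + z != 0)) && ((!(2*buf[4] > 2*buf[cnt + 3] - 3 && buf[pos + 1] + 3*cnt == 2*pos - 8)) ==> ((2*z >= 8 || 3*pos >= buf[pos + 1] + 7) && pos != -8)); else branch requires pos != -8.
Before the if: ((!(3*z >= -3)) ==> (((2*buf[4] > 2*buf[cnt + 3] - 3 && buf[pos + 1] + 3*cnt == 2*pos - 8) ==> ((2*z >= 8 || p >= store(buf, 1, 3*cnt - 9)[3*pos + z - 7] + 5) && 3*pos + z != 0)) && ((!(2*buf[4] > 2*buf[cnt + 3] - 3 && buf[pos + 1] + 3*cnt == 2*pos - 8)) ==> ((2*z >= 8 || 3*pos >= buf[pos + 1] + 7) && pos != -8)))) && (3*z >= -3 ==> pos != -8)
Answer: WP = ((!(3*z >= -3)) ==> (((2*buf[4] > 2*buf[cnt + 3] - 3 && buf[pos + 1] + 3*cnt == 2*pos - 8) ==> ((2*z >= 8 || p >= store(buf, 1, 3*cnt - 9)[3*pos + z - 7] + 5) && 3*pos + z != 0)) && ((!(2*buf[4] > 2*buf[cnt + 3] - 3 && buf[pos + 1] + 3*cnt == 2*pos - 8)) ==> ((2*z >= 8 || 3*pos >= buf[pos + 1] + 7) && pos != -8)))) && (3*z >= -3 ==> pos != -8)


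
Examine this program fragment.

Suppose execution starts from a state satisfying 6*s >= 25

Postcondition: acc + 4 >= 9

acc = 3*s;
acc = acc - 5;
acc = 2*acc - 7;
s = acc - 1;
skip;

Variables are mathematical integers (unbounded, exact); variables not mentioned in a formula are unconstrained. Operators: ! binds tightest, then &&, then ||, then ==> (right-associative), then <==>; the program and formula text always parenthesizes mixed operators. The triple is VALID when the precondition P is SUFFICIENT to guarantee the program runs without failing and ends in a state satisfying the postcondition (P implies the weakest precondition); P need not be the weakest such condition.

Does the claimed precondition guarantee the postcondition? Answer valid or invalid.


Working backward. After the program, the postcondition acc + 4 >= 9 must hold; in canonical form it is acc >= 5.
Before skip: acc >= 5
Before s := acc - 1: acc >= 5
Before acc := 2*acc - 7: 2*acc >= 12
Before acc := acc - 5: 2*acc >= 22
Before acc := 3*s: 6*s >= 22
The weakest precondition is 6*s >= 22.
Check whether 6*s >= 25 implies it.
Every state satisfying the precondition satisfies the weakest precondition: the implication holds.
Answer: valid


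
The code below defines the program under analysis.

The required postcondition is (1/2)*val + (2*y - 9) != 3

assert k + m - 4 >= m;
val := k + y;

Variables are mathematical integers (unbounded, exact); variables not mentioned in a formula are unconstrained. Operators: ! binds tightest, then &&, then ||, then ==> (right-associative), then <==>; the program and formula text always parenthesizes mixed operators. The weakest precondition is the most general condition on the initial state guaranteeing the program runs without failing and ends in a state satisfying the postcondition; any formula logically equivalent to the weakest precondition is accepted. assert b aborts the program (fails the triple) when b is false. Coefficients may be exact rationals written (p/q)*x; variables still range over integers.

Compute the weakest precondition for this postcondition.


Working backward. After the program, the postcondition (1/2)*val + (2*y - 9) != 3 must hold; in canonical form it is (1/2)*val + 2*y != 12.
Before val := k + y: (1/2)*k + (5/2)*y != 12
Before assert k + m - 4 >= m: k >= 4 && (1/2)*k + (5/2)*y != 12
Answer: WP = k >= 4 && (1/2)*k + (5/2)*y != 12


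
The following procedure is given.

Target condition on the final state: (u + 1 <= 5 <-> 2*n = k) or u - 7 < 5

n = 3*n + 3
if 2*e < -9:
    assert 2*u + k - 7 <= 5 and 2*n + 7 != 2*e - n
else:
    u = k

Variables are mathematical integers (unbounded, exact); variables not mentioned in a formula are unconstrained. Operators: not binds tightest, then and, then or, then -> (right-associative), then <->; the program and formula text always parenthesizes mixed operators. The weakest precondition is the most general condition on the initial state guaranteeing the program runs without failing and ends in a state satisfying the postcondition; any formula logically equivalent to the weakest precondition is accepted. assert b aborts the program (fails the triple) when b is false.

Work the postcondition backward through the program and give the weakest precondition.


Working backward. After the program, the postcondition (u + 1 <= 5 <-> 2*n = k) or u - 7 < 5 must hold; in canonical form it is (u <= 4 <-> 2*n = k) or u < 12.
Then branch requires k + 2*u <= 12 and 3*n != 2*e - 7 and ((u <= 4 <-> 2*n = k) or u < 12); else branch requires (k <= 4 <-> 2*n = k) or k < 12.
Before the if: (2*e < -9 -> (k + 2*u <= 12 and 3*n != 2*e - 7 and ((u <= 4 <-> 2*n = k) or u < 12))) and ((not (2*e < -9)) -> ((k <= 4 <-> 2*n = k) or k < 12))
Before n := 3*n + 3: (2*e < -9 -> (k + 2*u <= 12 and 9*n != 2*e - 16 and ((u <= 4 <-> 6*n = k - 6) or u < 12))) and ((not (2*e < -9)) -> ((k <= 4 <-> 6*n = k - 6) or k < 12))
Answer: WP = (2*e < -9 -> (k + 2*u <= 12 and 9*n != 2*e - 16 and ((u <= 4 <-> 6*n = k - 6) or u < 12))) and ((not (2*e < -9)) -> ((k <= 4 <-> 6*n = k - 6) or k < 12))


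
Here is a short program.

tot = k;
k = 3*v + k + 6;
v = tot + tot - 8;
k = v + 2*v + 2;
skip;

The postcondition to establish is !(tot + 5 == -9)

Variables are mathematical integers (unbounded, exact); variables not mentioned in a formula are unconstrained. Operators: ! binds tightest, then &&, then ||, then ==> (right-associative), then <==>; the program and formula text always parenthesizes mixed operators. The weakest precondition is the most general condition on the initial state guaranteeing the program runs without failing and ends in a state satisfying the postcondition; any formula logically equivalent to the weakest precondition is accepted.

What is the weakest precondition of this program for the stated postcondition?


Working backward. After the program, the postcondition !(tot + 5 == -9) must hold; in canonical form it is !(tot == -14).
Before skip: !(tot == -14)
Before k := v + 2*v + 2: !(tot == -14)
Before v := tot + tot - 8: !(tot == -14)
Before k := 3*v + k + 6: !(tot == -14)
Before tot := k: !(k == -14)
Answer: WP = !(k == -14)


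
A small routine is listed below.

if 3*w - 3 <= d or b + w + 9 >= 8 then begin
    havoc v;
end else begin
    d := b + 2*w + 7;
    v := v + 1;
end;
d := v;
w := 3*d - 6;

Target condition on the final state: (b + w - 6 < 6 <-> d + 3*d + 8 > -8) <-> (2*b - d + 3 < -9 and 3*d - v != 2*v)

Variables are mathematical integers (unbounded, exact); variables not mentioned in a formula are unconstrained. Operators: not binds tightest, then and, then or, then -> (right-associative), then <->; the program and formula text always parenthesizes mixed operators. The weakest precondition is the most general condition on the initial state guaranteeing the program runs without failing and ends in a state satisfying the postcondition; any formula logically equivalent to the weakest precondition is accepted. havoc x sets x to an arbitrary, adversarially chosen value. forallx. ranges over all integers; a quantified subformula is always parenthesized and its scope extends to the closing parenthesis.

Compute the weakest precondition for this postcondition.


Working backward. After the program, the postcondition (b + w - 6 < 6 <-> d + 3*d + 8 > -8) <-> (2*b - d + 3 < -9 and 3*d - v != 2*v) must hold; in canonical form it is (b + w < 12 <-> 4*d > -16) <-> (2*b < d - 12 and 3*d != 3*v).
Before w := 3*d - 6: (b + 3*d < 18 <-> 4*d > -16) <-> (2*b < d - 12 and 3*d != 3*v)
Before d := v: not (b + 3*v < 18 <-> 4*v > -16)
Then branch requires forall v_1. (not (b + 3*v_1 < 18 <-> 4*v_1 > -16)); else branch requires not (b + 3*v < 15 <-> 4*v > -20).
Before the if: ((3*w <= d + 3 or b + w >= -1) -> (forall v_1. (not (b + 3*v_1 < 18 <-> 4*v_1 > -16)))) and ((not (3*w <= d + 3 or b + w >= -1)) -> (not (b + 3*v < 15 <-> 4*v > -20)))
Answer: WP = ((3*w <= d + 3 or b + w >= -1) -> (forall v_1. (not (b + 3*v_1 < 18 <-> 4*v_1 > -16)))) and ((not (3*w <= d + 3 or b + w >= -1)) -> (not (b + 3*v < 15 <-> 4*v > -20)))


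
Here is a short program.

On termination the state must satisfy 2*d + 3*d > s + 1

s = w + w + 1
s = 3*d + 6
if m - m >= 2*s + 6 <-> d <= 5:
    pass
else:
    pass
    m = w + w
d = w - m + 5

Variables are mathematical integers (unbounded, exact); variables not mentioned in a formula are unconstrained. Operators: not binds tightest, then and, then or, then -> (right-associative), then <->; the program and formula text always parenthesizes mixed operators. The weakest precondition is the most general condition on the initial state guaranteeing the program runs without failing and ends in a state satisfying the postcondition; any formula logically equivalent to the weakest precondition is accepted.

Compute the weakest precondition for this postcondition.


Working backward. After the program, the postcondition 2*d + 3*d > s + 1 must hold; in canonical form it is 5*d > s + 1.
Before d := w - m + 5: 5*w > 5*m + s - 24
Then branch requires 5*w > 5*m + s - 24; else branch requires s + 5*w < 24.
Before the if: ((2*s <= -6 <-> d <= 5) -> 5*w > 5*m + s - 24) and ((not (2*s <= -6 <-> d <= 5)) -> s + 5*w < 24)
Before s := 3*d + 6: ((6*d <= -18 <-> d <= 5) -> 5*w > 3*d + 5*m - 18) and ((not (6*d <= -18 <-> d <= 5)) -> 3*d + 5*w < 18)
Before s := w + w + 1: ((6*d <= -18 <-> d <= 5) -> 5*w > 3*d + 5*m - 18) and ((not (6*d <= -18 <-> d <= 5)) -> 3*d + 5*w < 18)
Answer: WP = ((6*d <= -18 <-> d <= 5) -> 5*w > 3*d + 5*m - 18) and ((not (6*d <= -18 <-> d <= 5)) -> 3*d + 5*w < 18)


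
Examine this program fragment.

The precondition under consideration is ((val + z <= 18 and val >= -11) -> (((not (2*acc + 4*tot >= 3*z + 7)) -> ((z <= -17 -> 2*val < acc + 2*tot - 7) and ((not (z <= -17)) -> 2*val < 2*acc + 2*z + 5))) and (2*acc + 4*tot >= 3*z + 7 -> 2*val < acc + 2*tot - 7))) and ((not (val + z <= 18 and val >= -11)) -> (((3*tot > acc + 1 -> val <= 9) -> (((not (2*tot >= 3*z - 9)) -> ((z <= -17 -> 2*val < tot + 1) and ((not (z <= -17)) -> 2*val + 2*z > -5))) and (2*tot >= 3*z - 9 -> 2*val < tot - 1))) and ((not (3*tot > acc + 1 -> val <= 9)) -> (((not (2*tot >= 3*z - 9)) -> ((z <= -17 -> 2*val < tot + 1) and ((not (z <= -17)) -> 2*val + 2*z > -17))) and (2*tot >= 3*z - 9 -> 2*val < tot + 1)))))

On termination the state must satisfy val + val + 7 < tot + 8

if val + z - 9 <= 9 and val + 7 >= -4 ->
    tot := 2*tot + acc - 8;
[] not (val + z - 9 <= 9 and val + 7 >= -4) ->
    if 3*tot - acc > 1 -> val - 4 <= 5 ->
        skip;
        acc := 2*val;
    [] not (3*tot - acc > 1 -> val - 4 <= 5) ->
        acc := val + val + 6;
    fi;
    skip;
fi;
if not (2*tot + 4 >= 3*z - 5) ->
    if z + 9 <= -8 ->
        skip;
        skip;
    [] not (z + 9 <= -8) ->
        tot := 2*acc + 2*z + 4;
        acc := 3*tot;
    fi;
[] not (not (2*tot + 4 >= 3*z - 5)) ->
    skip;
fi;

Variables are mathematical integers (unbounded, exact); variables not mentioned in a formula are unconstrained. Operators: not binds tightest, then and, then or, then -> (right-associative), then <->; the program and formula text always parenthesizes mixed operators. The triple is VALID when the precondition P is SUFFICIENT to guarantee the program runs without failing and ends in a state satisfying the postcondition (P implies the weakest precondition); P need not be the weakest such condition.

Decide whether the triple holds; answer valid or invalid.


Working backward. After the program, the postcondition val + val + 7 < tot + 8 must hold; in canonical form it is 2*val < tot + 1.
Then branch requires (z <= -17 -> 2*val < tot + 1) and ((not (z <= -17)) -> 2*val < 2*acc + 2*z + 5); else branch requires 2*val < tot + 1.
Before the if: ((not (2*tot >= 3*z - 9)) -> ((z <= -17 -> 2*val < tot + 1) and ((not (z <= -17)) -> 2*val < 2*acc + 2*z + 5))) and (2*tot >= 3*z - 9 -> 2*val < tot + 1)
Then branch requires ((not (2*acc + 4*tot >= 3*z + 7)) -> ((z <= -17 -> 2*val < acc + 2*tot - 7) and ((not (z <= -17)) -> 2*val < 2*acc + 2*z + 5))) and (2*acc + 4*tot >= 3*z + 7 -> 2*val < acc + 2*tot - 7); else branch requires ((3*tot > acc + 1 -> val <= 9) -> (((not (2*tot >= 3*z - 9)) -> ((z <= -17 -> 2*val < tot + 1) and ((not (z <= -17)) -> 2*val + 2*z > -5))) and (2*tot >= 3*z - 9 -> 2*val < tot + 1))) and ((not (3*tot > acc + 1 -> val <= 9)) -> (((not (2*tot >= 3*z - 9)) -> ((z <= -17 -> 2*val < tot + 1) and ((not (z <= -17)) -> 2*val + 2*z > -17))) and (2*tot >= 3*z - 9 -> 2*val < tot + 1))).
Before the if: ((val + z <= 18 and val >= -11) -> (((not (2*acc + 4*tot >= 3*z + 7)) -> ((z <= -17 -> 2*val < acc + 2*tot - 7) and ((not (z <= -17)) -> 2*val < 2*acc + 2*z + 5))) and (2*acc + 4*tot >= 3*z + 7 -> 2*val < acc + 2*tot - 7))) and ((not (val + z <= 18 and val >= -11)) -> (((3*tot > acc + 1 -> val <= 9) -> (((not (2*tot >= 3*z - 9)) -> ((z <= -17 -> 2*val < tot + 1) and ((not (z <= -17)) -> 2*val + 2*z > -5))) and (2*tot >= 3*z - 9 -> 2*val < tot + 1))) and ((not (3*tot > acc + 1 -> val <= 9)) -> (((not (2*tot >= 3*z - 9)) -> ((z <= -17 -> 2*val < tot + 1) and ((not (z <= -17)) -> 2*val + 2*z > -17))) and (2*tot >= 3*z - 9 -> 2*val < tot + 1)))))
The weakest precondition is ((val + z <= 18 and val >= -11) -> (((not (2*acc + 4*tot >= 3*z + 7)) -> ((z <= -17 -> 2*val < acc + 2*tot - 7) and ((not (z <= -17)) -> 2*val < 2*acc + 2*z + 5))) and (2*acc + 4*tot >= 3*z + 7 -> 2*val < acc + 2*tot - 7))) and ((not (val + z <= 18 and val >= -11)) -> (((3*tot > acc + 1 -> val <= 9) -> (((not (2*tot >= 3*z - 9)) -> ((z <= -17 -> 2*val < tot + 1) and ((not (z <= -17)) -> 2*val + 2*z > -5))) and (2*tot >= 3*z - 9 -> 2*val < tot + 1))) and ((not (3*tot > acc + 1 -> val <= 9)) -> (((not (2*tot >= 3*z - 9)) -> ((z <= -17 -> 2*val < tot + 1) and ((not (z <= -17)) -> 2*val + 2*z > -17))) and (2*tot >= 3*z - 9 -> 2*val < tot + 1))))).
Check whether ((val + z <= 18 and val >= -11) -> (((not (2*acc + 4*tot >= 3*z + 7)) -> ((z <= -17 -> 2*val < acc + 2*tot - 7) and ((not (z <= -17)) -> 2*val < 2*acc + 2*z + 5))) and (2*acc + 4*tot >= 3*z + 7 -> 2*val < acc + 2*tot - 7))) and ((not (val + z <= 18 and val >= -11)) -> (((3*tot > acc + 1 -> val <= 9) -> (((not (2*tot >= 3*z - 9)) -> ((z <= -17 -> 2*val < tot + 1) and ((not (z <= -17)) -> 2*val + 2*z > -5))) and (2*tot >= 3*z - 9 -> 2*val < tot - 1))) and ((not (3*tot > acc + 1 -> val <= 9)) -> (((not (2*tot >= 3*z - 9)) -> ((z <= -17 -> 2*val < tot + 1) and ((not (z <= -17)) -> 2*val + 2*z > -17))) and (2*tot >= 3*z - 9 -> 2*val < tot + 1))))) implies it.
Every state satisfying the precondition satisfies the weakest precondition: the implication holds.
Answer: valid


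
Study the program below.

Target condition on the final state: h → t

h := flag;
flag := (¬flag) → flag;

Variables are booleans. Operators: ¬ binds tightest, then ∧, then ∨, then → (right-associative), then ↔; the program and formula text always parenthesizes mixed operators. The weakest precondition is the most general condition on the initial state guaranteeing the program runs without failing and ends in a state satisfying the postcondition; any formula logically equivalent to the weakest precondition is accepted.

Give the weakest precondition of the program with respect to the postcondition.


Working backward. After the program, h → t must hold.
Before flag := (¬flag) → flag: h → t
Before h := flag: flag → t
Answer: WP = flag → t


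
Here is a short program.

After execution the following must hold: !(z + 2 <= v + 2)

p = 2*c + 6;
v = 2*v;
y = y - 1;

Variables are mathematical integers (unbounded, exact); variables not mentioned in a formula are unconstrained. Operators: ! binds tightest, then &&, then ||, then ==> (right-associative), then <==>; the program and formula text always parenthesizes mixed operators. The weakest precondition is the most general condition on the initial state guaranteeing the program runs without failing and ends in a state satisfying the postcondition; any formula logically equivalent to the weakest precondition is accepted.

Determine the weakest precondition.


Working backward. After the program, the postcondition !(z + 2 <= v + 2) must hold; in canonical form it is !(z <= v).
Before y := y - 1: !(z <= v)
Before v := 2*v: !(z <= 2*v)
Before p := 2*c + 6: !(z <= 2*v)
Answer: WP = !(z <= 2*v)


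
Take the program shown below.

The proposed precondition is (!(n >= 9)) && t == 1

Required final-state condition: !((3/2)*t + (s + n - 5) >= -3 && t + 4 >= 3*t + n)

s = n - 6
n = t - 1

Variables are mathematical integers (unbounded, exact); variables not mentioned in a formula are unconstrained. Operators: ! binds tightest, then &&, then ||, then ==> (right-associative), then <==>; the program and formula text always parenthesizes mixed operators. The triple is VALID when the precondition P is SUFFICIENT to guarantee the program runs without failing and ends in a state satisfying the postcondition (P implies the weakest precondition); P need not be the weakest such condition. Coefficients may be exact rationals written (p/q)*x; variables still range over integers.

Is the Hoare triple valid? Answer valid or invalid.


Working backward. After the program, the postcondition !((3/2)*t + (s + n - 5) >= -3 && t + 4 >= 3*t + n) must hold; in canonical form it is !(n + s + (3/2)*t >= 2 && n + 2*t <= 4).
Before n := t - 1: !(s + (5/2)*t >= 3 && 3*t <= 5)
Before s := n - 6: !(n + (5/2)*t >= 9 && 3*t <= 5)
The weakest precondition is !(n + (5/2)*t >= 9 && 3*t <= 5).
Check whether (!(n >= 9)) && t == 1 implies it.
Countermodel: at the initial state n = 7, t = 1, the precondition holds but the weakest precondition fails.
Answer: invalid


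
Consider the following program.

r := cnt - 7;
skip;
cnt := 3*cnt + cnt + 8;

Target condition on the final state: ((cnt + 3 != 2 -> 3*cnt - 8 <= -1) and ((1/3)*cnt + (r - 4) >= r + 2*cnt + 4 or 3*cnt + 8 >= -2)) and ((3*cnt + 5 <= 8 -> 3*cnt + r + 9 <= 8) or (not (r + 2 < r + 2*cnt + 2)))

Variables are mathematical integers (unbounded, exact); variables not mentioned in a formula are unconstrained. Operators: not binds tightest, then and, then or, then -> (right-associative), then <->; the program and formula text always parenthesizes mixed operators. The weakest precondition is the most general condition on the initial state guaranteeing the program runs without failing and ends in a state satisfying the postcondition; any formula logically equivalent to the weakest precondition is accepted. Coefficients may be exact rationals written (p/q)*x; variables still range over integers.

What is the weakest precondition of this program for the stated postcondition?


Working backward. After the program, the postcondition ((cnt + 3 != 2 -> 3*cnt - 8 <= -1) and ((1/3)*cnt + (r - 4) >= r + 2*cnt + 4 or 3*cnt + 8 >= -2)) and ((3*cnt + 5 <= 8 -> 3*cnt + r + 9 <= 8) or (not (r + 2 < r + 2*cnt + 2))) must hold; in canonical form it is (cnt != -1 -> 3*cnt <= 7) and ((5/3)*cnt <= -8 or 3*cnt >= -10) and ((3*cnt <= 3 -> 3*cnt + r <= -1) or (not (2*cnt > 0))).
Before cnt := 3*cnt + cnt + 8: (4*cnt != -9 -> 12*cnt <= -17) and ((20/3)*cnt <= -64/3 or 12*cnt >= -34) and ((12*cnt <= -21 -> 12*cnt + r <= -25) or (not (8*cnt > -16)))
Before skip: (4*cnt != -9 -> 12*cnt <= -17) and ((20/3)*cnt <= -64/3 or 12*cnt >= -34) and ((12*cnt <= -21 -> 12*cnt + r <= -25) or (not (8*cnt > -16)))
Before r := cnt - 7: (4*cnt != -9 -> 12*cnt <= -17) and ((20/3)*cnt <= -64/3 or 12*cnt >= -34) and ((12*cnt <= -21 -> 13*cnt <= -18) or (not (8*cnt > -16)))
Answer: WP = (4*cnt != -9 -> 12*cnt <= -17) and ((20/3)*cnt <= -64/3 or 12*cnt >= -34) and ((12*cnt <= -21 -> 13*cnt <= -18) or (not (8*cnt > -16)))


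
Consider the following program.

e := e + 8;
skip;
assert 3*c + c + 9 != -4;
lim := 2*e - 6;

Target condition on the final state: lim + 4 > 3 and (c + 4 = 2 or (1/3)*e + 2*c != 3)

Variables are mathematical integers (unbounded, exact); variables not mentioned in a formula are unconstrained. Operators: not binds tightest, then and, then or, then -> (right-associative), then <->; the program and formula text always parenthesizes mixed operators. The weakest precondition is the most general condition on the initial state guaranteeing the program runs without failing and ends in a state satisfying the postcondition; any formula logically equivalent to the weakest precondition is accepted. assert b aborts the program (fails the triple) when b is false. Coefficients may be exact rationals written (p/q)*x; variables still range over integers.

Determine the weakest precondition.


Working backward. After the program, the postcondition lim + 4 > 3 and (c + 4 = 2 or (1/3)*e + 2*c != 3) must hold; in canonical form it is lim > -1 and (c = -2 or 2*c + (1/3)*e != 3).
Before lim := 2*e - 6: 2*e > 5 and (c = -2 or 2*c + (1/3)*e != 3)
Before assert 3*c + c + 9 != -4: 4*c != -13 and 2*e > 5 and (c = -2 or 2*c + (1/3)*e != 3)
Before skip: 4*c != -13 and 2*e > 5 and (c = -2 or 2*c + (1/3)*e != 3)
Before e := e + 8: 4*c != -13 and 2*e > -11 and (c = -2 or 2*c + (1/3)*e != 1/3)
Answer: WP = 4*c != -13 and 2*e > -11 and (c = -2 or 2*c + (1/3)*e != 1/3)


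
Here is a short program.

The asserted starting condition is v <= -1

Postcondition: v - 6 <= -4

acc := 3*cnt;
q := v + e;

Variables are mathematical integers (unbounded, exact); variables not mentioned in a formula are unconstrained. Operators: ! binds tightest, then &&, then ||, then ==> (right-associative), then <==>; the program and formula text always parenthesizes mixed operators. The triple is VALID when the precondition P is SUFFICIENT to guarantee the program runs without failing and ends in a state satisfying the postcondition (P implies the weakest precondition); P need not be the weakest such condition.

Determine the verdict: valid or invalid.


Working backward. After the program, the postcondition v - 6 <= -4 must hold; in canonical form it is v <= 2.
Before q := v + e: v <= 2
Before acc := 3*cnt: v <= 2
The weakest precondition is v <= 2.
Check whether v <= -1 implies it.
Every state satisfying the precondition satisfies the weakest precondition: the implication holds.
Answer: valid


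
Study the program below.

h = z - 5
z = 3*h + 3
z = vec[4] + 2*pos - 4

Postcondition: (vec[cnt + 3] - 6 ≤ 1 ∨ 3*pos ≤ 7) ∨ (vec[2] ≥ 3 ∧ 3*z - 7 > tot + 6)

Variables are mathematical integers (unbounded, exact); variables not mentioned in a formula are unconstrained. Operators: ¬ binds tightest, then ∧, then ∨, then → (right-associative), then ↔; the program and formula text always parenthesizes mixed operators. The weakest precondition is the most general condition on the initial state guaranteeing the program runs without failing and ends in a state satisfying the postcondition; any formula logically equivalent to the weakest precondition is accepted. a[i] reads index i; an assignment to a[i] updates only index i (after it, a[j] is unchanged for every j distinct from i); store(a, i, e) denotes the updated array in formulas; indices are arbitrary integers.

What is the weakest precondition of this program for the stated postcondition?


Working backward. After the program, the postcondition (vec[cnt + 3] - 6 ≤ 1 ∨ 3*pos ≤ 7) ∨ (vec[2] ≥ 3 ∧ 3*z - 7 > tot + 6) must hold; in canonical form it is vec[cnt + 3] ≤ 7 ∨ 3*pos ≤ 7 ∨ (vec[2] ≥ 3 ∧ 3*z > tot + 13).
Before z := vec[4] + 2*pos - 4: vec[cnt + 3] ≤ 7 ∨ 3*pos ≤ 7 ∨ (vec[2] ≥ 3 ∧ 3*vec[4] + 6*pos > tot + 25)
Before z := 3*h + 3: vec[cnt + 3] ≤ 7 ∨ 3*pos ≤ 7 ∨ (vec[2] ≥ 3 ∧ 3*vec[4] + 6*pos > tot + 25)
Before h := z - 5: vec[cnt + 3] ≤ 7 ∨ 3*pos ≤ 7 ∨ (vec[2] ≥ 3 ∧ 3*vec[4] + 6*pos > tot + 25)
Answer: WP = vec[cnt + 3] ≤ 7 ∨ 3*pos ≤ 7 ∨ (vec[2] ≥ 3 ∧ 3*vec[4] + 6*pos > tot + 25)


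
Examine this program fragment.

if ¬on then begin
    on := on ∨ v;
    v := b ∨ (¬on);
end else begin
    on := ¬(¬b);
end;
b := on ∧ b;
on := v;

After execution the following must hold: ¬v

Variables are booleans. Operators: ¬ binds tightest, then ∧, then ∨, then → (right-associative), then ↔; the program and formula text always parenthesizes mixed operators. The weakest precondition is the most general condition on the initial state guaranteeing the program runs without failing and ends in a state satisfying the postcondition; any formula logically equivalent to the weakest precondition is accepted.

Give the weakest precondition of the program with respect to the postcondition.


Working backward. After the program, ¬v must hold.
Before on := v: ¬v
Before b := on ∧ b: ¬v
Then branch requires ¬(b ∨ (¬(on ∨ v))); else branch requires ¬v.
Before the if: ((¬on) → (¬(b ∨ (¬(on ∨ v))))) ∧ (on → (¬v))
Answer: WP = ((¬on) → (¬(b ∨ (¬(on ∨ v))))) ∧ (on → (¬v))


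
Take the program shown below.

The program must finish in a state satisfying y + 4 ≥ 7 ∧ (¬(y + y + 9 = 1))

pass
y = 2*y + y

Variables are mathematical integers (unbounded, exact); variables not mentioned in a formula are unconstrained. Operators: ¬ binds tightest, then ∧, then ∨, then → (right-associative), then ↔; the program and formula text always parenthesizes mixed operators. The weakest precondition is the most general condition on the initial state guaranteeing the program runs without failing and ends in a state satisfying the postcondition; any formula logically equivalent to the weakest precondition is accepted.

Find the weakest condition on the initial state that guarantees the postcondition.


Working backward. After the program, the postcondition y + 4 ≥ 7 ∧ (¬(y + y + 9 = 1)) must hold; in canonical form it is y ≥ 3 ∧ (¬(2*y = -8)).
Before y := 2*y + y: 3*y ≥ 3 ∧ (¬(6*y = -8))
Before skip: 3*y ≥ 3 ∧ (¬(6*y = -8))
Answer: WP = 3*y ≥ 3 ∧ (¬(6*y = -8))


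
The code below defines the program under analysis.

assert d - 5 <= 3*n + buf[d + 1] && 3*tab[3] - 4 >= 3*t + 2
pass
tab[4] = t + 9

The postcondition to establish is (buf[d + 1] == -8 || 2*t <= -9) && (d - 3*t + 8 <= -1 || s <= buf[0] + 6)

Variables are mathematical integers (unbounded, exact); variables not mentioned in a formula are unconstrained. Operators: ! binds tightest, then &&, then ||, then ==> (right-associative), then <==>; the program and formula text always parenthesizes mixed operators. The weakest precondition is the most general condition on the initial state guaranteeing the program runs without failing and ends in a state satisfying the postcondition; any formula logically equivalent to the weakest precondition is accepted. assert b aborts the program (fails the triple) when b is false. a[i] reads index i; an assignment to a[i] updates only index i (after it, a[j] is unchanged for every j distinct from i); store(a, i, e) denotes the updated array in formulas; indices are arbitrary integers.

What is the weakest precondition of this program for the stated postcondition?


Working backward. After the program, the postcondition (buf[d + 1] == -8 || 2*t <= -9) && (d - 3*t + 8 <= -1 || s <= buf[0] + 6) must hold; in canonical form it is (buf[d + 1] == -8 || 2*t <= -9) && (d <= 3*t - 9 || s <= buf[0] + 6).
Before tab[4] := t + 9: (buf[d + 1] == -8 || 2*t <= -9) && (d <= 3*t - 9 || s <= buf[0] + 6)
Before skip: (buf[d + 1] == -8 || 2*t <= -9) && (d <= 3*t - 9 || s <= buf[0] + 6)
Before assert d - 5 <= 3*n + buf[d + 1] && 3*tab[3] - 4 >= 3*t + 2: d <= buf[d + 1] + 3*n + 5 && 3*tab[3] >= 3*t + 6 && (buf[d + 1] == -8 || 2*t <= -9) && (d <= 3*t - 9 || s <= buf[0] + 6)
Answer: WP = d <= buf[d + 1] + 3*n + 5 && 3*tab[3] >= 3*t + 6 && (buf[d + 1] == -8 || 2*t <= -9) && (d <= 3*t - 9 || s <= buf[0] + 6)


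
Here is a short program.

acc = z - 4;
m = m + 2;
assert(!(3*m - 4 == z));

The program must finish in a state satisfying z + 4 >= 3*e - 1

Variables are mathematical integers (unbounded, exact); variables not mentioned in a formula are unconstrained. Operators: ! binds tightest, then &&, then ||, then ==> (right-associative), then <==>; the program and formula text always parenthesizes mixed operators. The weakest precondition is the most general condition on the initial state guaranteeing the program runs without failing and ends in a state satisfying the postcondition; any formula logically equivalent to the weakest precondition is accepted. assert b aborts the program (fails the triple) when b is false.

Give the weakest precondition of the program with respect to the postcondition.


Working backward. After the program, the postcondition z + 4 >= 3*e - 1 must hold; in canonical form it is z >= 3*e - 5.
Before assert !(3*m - 4 == z): (!(3*m == z + 4)) && z >= 3*e - 5
Before m := m + 2: (!(3*m == z - 2)) && z >= 3*e - 5
Before acc := z - 4: (!(3*m == z - 2)) && z >= 3*e - 5
Answer: WP = (!(3*m == z - 2)) && z >= 3*e - 5


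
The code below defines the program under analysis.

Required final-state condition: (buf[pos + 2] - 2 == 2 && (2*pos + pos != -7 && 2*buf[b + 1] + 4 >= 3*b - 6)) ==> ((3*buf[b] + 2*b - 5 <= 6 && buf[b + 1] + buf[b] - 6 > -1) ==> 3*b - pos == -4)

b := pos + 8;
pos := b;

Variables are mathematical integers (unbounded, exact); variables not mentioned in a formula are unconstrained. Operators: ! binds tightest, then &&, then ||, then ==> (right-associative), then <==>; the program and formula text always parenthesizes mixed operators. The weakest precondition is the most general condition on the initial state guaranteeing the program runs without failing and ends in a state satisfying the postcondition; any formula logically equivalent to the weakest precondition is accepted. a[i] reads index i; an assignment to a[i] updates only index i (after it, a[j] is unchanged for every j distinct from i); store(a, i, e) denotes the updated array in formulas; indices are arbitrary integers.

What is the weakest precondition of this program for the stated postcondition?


Working backward. After the program, the postcondition (buf[pos + 2] - 2 == 2 && (2*pos + pos != -7 && 2*buf[b + 1] + 4 >= 3*b - 6)) ==> ((3*buf[b] + 2*b - 5 <= 6 && buf[b + 1] + buf[b] - 6 > -1) ==> 3*b - pos == -4) must hold; in canonical form it is (buf[pos + 2] == 4 && 3*pos != -7 && 2*buf[b + 1] >= 3*b - 10) ==> ((3*buf[b] + 2*b <= 11 && buf[b + 1] + buf[b] > 5) ==> 3*b == pos - 4).
Before pos := b: (buf[b + 2] == 4 && 3*b != -7 && 2*buf[b + 1] >= 3*b - 10) ==> ((3*buf[b] + 2*b <= 11 && buf[b + 1] + buf[b] > 5) ==> 2*b == -4)
Before b := pos + 8: (buf[pos + 10] == 4 && 3*pos != -31 && 2*buf[pos + 9] >= 3*pos + 14) ==> ((3*buf[pos + 8] + 2*pos <= -5 && buf[pos + 8] + buf[pos + 9] > 5) ==> 2*pos == -20)
Answer: WP = (buf[pos + 10] == 4 && 3*pos != -31 && 2*buf[pos + 9] >= 3*pos + 14) ==> ((3*buf[pos + 8] + 2*pos <= -5 && buf[pos + 8] + buf[pos + 9] > 5) ==> 2*pos == -20)


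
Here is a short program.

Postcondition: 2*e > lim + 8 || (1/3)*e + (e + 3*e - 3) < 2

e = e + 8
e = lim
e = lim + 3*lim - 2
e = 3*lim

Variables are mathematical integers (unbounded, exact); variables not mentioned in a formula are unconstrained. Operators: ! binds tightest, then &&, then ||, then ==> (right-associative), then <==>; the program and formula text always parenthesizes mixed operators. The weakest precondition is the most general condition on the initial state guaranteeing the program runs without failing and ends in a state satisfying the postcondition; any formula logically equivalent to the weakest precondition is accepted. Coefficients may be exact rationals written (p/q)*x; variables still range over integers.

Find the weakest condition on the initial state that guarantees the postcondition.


Working backward. After the program, the postcondition 2*e > lim + 8 || (1/3)*e + (e + 3*e - 3) < 2 must hold; in canonical form it is 2*e > lim + 8 || (13/3)*e < 5.
Before e := 3*lim: 5*lim > 8 || 13*lim < 5
Before e := lim + 3*lim - 2: 5*lim > 8 || 13*lim < 5
Before e := lim: 5*lim > 8 || 13*lim < 5
Before e := e + 8: 5*lim > 8 || 13*lim < 5
Answer: WP = 5*lim > 8 || 13*lim < 5


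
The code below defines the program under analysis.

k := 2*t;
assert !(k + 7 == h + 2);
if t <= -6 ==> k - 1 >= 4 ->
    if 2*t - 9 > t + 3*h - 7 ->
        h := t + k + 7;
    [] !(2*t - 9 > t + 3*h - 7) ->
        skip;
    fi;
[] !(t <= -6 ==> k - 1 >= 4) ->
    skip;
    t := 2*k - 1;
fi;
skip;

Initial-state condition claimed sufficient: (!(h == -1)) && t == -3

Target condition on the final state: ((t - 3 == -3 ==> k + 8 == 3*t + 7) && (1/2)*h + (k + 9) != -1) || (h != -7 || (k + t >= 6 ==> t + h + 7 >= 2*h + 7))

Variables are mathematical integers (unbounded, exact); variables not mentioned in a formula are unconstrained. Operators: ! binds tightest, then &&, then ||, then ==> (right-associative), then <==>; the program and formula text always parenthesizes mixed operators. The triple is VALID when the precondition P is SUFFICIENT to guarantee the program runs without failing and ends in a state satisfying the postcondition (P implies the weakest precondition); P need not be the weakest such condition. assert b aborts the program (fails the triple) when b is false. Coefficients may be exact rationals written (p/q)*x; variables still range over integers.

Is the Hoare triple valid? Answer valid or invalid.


Working backward. After the program, the postcondition ((t - 3 == -3 ==> k + 8 == 3*t + 7) && (1/2)*h + (k + 9) != -1) || (h != -7 || (k + t >= 6 ==> t + h + 7 >= 2*h + 7)) must hold; in canonical form it is ((t == 0 ==> k == 3*t - 1) && (1/2)*h + k != -10) || h != -7 || (k + t >= 6 ==> t >= h).
Before skip: ((t == 0 ==> k == 3*t - 1) && (1/2)*h + k != -10) || h != -7 || (k + t >= 6 ==> t >= h)
Then branch requires (t > 3*h + 2 ==> (((t == 0 ==> k == 3*t - 1) && (3/2)*k + (1/2)*t != -27/2) || k + t != -14 || (k + t >= 6 ==> k <= -7))) && ((!(t > 3*h + 2)) ==> (((t == 0 ==> k == 3*t - 1) && (1/2)*h + k != -10) || h != -7 || (k + t >= 6 ==> t >= h))); else branch requires ((2*k == 1 ==> 5*k == 4) && (1/2)*h + k != -10) || h != -7 || (3*k >= 7 ==> 2*k >= h + 1).
Before the if: ((t <= -6 ==> k >= 5) ==> ((t > 3*h + 2 ==> (((t == 0 ==> k == 3*t - 1) && (3/2)*k + (1/2)*t != -27/2) || k + t != -14 || (k + t >= 6 ==> k <= -7))) && ((!(t > 3*h + 2)) ==> (((t == 0 ==> k == 3*t - 1) && (1/2)*h + k != -10) || h != -7 || (k + t >= 6 ==> t >= h))))) && ((!(t <= -6 ==> k >= 5)) ==> (((2*k == 1 ==> 5*k == 4) && (1/2)*h + k != -10) || h != -7 || (3*k >= 7 ==> 2*k >= h + 1)))
Before assert !(k + 7 == h + 2): (!(k == h - 5)) && ((t <= -6 ==> k >= 5) ==> ((t > 3*h + 2 ==> (((t == 0 ==> k == 3*t - 1) && (3/2)*k + (1/2)*t != -27/2) || k + t != -14 || (k + t >= 6 ==> k <= -7))) && ((!(t > 3*h + 2)) ==> (((t == 0 ==> k == 3*t - 1) && (1/2)*h + k != -10) || h != -7 || (k + t >= 6 ==> t >= h))))) && ((!(t <= -6 ==> k >= 5)) ==> (((2*k == 1 ==> 5*k == 4) && (1/2)*h + k != -10) || h != -7 || (3*k >= 7 ==> 2*k >= h + 1)))
Before k := 2*t: (!(2*t == h - 5)) && ((t <= -6 ==> 2*t >= 5) ==> ((t > 3*h + 2 ==> (((t == 0 ==> t == 1) && (7/2)*t != -27/2) || 3*t != -14 || (3*t >= 6 ==> 2*t <= -7))) && ((!(t > 3*h + 2)) ==> (((t == 0 ==> t == 1) && (1/2)*h + 2*t != -10) || h != -7 || (3*t >= 6 ==> t >= h))))) && ((!(t <= -6 ==> 2*t >= 5)) ==> (((4*t == 1 ==> 10*t == 4) && (1/2)*h + 2*t != -10) || h != -7 || (6*t >= 7 ==> 4*t >= h + 1)))
The weakest precondition is (!(2*t == h - 5)) && ((t <= -6 ==> 2*t >= 5) ==> ((t > 3*h + 2 ==> (((t == 0 ==> t == 1) && (7/2)*t != -27/2) || 3*t != -14 || (3*t >= 6 ==> 2*t <= -7))) && ((!(t > 3*h + 2)) ==> (((t == 0 ==> t == 1) && (1/2)*h + 2*t != -10) || h != -7 || (3*t >= 6 ==> t >= h))))) && ((!(t <= -6 ==> 2*t >= 5)) ==> (((4*t == 1 ==> 10*t == 4) && (1/2)*h + 2*t != -10) || h != -7 || (6*t >= 7 ==> 4*t >= h + 1))).
Check whether (!(h == -1)) && t == -3 implies it.
Every state satisfying the precondition satisfies the weakest precondition: the implication holds.
Answer: valid
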